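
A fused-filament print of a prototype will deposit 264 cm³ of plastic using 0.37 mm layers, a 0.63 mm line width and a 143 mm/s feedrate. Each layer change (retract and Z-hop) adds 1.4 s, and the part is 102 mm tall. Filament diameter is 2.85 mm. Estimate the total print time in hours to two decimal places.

2.31 hours

Extrusion cross-section = 0.37 × 0.63, so 0.2331 mm².
Toolpath length = 264 cm³ / 0.2331 mm² = 264000 / 0.2331 = 1132561.1 mm.
Print-move time: 1132561.1 / 143 → 7920 s.
Number of layers: 102 / 0.37 → 276 (rounded up).
Non-print overhead: 276 × 1.4 → 386.4 s.
Altogether 7920 + 386.4 = 8306.4 s, i.e. 2.31 hours.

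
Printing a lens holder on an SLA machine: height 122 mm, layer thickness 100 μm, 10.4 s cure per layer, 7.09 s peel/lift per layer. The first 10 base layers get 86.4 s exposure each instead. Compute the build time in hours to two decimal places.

Number of layers: 122 / 0.1 → 1220 (rounded up).
Bottom layers = 10 × (86.4 + 7.09), so 934.9 s.
Regular layers = 1210 × (10.4 + 7.09) = 21162.9 s.
Total = 934.9 + 21162.9 = 22097.8 s = 6.14 hours.

6.14 hours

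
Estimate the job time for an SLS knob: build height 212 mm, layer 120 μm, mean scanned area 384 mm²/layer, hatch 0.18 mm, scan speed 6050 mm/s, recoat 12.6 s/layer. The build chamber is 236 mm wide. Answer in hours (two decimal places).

6.36 hours

Layers = ⌈212/0.12⌉ = 1767.
Per-layer scan distance: 384 / 0.18 → 2133.3 mm.
Per-layer scan time = 2133.3 / 6050 = 0.3526 s.
Time per layer = 0.3526 + 12.6 = 12.9526 s.
Build time = 1767 × 12.9526 = 22887.2442 s = 6.36 hours.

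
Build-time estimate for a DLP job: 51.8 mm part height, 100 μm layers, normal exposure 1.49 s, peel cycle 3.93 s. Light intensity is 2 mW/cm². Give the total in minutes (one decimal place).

Number of layers: 51.8 / 0.1 → 518 (rounded up).
Each layer takes: 1.49 + 3.93 → 5.42 s.
Total = 518 × 5.42 = 2807.56 s = 46.8 minutes.

46.8 minutes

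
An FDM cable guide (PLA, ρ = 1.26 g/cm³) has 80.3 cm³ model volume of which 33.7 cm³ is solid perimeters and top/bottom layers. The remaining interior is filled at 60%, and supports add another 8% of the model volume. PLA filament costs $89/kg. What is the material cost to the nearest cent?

Interior volume = 80.3 − 33.7 = 46.6 cm³.
Deposited infill = 0.60 × 46.6 = 27.96 cm³.
Support: 0.08 × 80.3 → 6.424 cm³.
Total printed volume = 33.7 + 27.96 + 6.424 = 68.084 cm³.
Mass = 68.084 × 1.26, so 85.78584 g.
At $89/kg: 85.78584/1000 × 89 = $7.63.

$7.63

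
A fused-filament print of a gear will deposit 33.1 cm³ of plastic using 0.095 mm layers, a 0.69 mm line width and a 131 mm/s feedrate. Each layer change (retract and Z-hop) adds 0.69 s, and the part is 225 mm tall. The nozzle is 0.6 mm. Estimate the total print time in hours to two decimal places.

1.52 hours

Line area = 0.095 × 0.69 = 0.06555 mm².
Total extruded path = 33100/0.06555 = 504958 mm.
Extrusion time = 504958 / 131 = 3854.6 s.
Number of layers: 225 / 0.095 → 2369 (rounded up).
Z-hop total = 2369 × 0.69, so 1634.61 s.
Total = 3854.6 + 1634.61 = 5489.21 s = 1.52 hours.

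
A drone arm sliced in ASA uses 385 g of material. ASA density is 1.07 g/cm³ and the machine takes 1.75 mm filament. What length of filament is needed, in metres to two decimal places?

149.59 m

Volume = 385 g / 1.07 g·cm⁻³ = 359.8131 cm³ = 359813.1 mm³.
Cross-section of 1.75 mm filament: π·(1.75/2)² = 2.4053 mm².
L = V/A = 359813.1/2.4053 = 149591.78 mm → 149.59 m.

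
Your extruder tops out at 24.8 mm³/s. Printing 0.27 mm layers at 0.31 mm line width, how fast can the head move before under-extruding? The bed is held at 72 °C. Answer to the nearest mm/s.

Extrusion cross-section = 0.27 × 0.31, so 0.0837 mm².
v_max = Q/A = 24.8/0.0837 = 296.30 mm/s → 296 mm/s.

296 mm/s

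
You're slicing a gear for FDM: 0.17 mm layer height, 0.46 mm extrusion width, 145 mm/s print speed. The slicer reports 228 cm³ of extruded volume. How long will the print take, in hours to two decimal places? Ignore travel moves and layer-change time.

Bead cross-section = 0.17 × 0.46, so 0.0782 mm².
Path length: 228000 mm³ / 0.0782 mm² → 2915601 mm.
Time extruding = 2915601 / 145, so 20107.6 s.
In the requested units: 20107.6 s = 5.59 hours.

5.59 hours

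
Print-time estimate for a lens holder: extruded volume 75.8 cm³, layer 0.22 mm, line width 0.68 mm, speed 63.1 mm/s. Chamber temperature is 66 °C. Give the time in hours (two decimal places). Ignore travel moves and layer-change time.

2.23 hours

Line area = 0.22 × 0.68 = 0.1496 mm².
Toolpath length = 75.8 cm³ / 0.1496 mm² = 75800 / 0.1496 = 506684.5 mm.
Print-move time: 506684.5 / 63.1 → 8029.9 s.
Converting: 8029.9 s = 2.23 hours.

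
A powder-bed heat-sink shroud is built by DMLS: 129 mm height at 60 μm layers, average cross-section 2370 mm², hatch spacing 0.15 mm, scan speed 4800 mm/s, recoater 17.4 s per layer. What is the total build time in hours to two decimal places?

Number of layers: 129 / 0.06 → 2150 (rounded up).
Scan path per layer = 2370 / 0.15, so 15800 mm.
Per-layer scan time: 15800 / 4800 → 3.2917 s.
Time per layer: 3.2917 + 17.4 → 20.6917 s.
Build time = 2150 × 20.6917 = 44487.155 s = 12.36 hours.

12.36 hours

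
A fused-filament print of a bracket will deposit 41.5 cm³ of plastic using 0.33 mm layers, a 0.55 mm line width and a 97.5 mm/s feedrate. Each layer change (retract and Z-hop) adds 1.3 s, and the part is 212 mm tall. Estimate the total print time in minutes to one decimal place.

53.0 minutes

Bead cross-section = 0.33 × 0.55, so 0.1815 mm².
Toolpath length = 41.5 cm³ / 0.1815 mm² = 41500 / 0.1815 = 228650.1 mm.
Extrusion time: 228650.1 / 97.5 → 2345.1 s.
Layers = ⌈212/0.33⌉ = 643.
Layer-change overhead = 643 × 1.3, so 835.9 s.
Total = 2345.1 + 835.9 = 3181 s = 53.0 minutes.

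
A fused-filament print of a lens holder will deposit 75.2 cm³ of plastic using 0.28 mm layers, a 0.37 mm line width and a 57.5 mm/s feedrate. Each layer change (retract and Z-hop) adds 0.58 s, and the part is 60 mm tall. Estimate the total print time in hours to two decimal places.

3.54 hours

Bead cross-section = 0.28 × 0.37 = 0.1036 mm².
Path length: 75200 mm³ / 0.1036 mm² → 725868.7 mm.
Extrusion time = 725868.7 / 57.5, so 12623.8 s.
Layers = ⌈60/0.28⌉ = 215.
Z-hop total = 215 × 0.58, so 124.7 s.
Total = 12623.8 + 124.7 = 12748.5 s = 3.54 hours.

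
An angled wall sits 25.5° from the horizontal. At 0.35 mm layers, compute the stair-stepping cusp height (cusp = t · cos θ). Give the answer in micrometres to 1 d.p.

315.9 μm

h_c = t·cos θ = 0.35 × 0.9026 = 0.31591 mm (315.9 μm).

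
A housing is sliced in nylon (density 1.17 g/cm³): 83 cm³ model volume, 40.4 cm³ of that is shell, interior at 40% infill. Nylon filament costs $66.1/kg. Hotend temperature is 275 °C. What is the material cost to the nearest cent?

Volume inside the shell = 83 − 40.4 = 42.6 cm³.
Infill volume: 0.40 × 42.6 → 17.04 cm³.
Total printed volume = 40.4 + 17.04 = 57.44 cm³.
Mass: 57.44 × 1.17 → 67.2048 g.
At $66.1/kg: 67.2048/1000 × 66.1 = $4.44.

$4.44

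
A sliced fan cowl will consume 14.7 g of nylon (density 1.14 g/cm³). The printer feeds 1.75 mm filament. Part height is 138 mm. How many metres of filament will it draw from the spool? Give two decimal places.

5.36 m

Volume = 14.7 g / 1.14 g·cm⁻³ = 12.8947 cm³ = 12894.7 mm³.
Cross-section of 1.75 mm filament: π·(1.75/2)² = 2.4053 mm².
Length = 12894.7 / 2.4053 = 5360.95 mm = 5.36 m.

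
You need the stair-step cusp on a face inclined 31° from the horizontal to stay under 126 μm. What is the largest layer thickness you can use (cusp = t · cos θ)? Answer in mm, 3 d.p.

0.147 mm

t = h_c / cos θ = 0.126 / 0.8572 = 0.147 mm.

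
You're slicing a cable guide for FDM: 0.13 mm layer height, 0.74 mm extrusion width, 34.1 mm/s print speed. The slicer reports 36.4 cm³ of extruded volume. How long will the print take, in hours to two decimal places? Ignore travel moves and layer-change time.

Line area: 0.13 × 0.74 → 0.0962 mm².
Total extruded path = 36400/0.0962 = 378378.4 mm.
Extrusion time = 378378.4 / 34.1, so 11096.1 s.
11096.1 s = 3.08 hours.

3.08 hours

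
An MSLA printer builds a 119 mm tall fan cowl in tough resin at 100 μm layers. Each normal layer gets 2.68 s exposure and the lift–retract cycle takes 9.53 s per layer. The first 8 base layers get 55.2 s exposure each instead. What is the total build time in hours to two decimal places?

Layer count = ceil(119 / 0.1) = 1190.
Burn-in layers: 8 × (55.2 + 9.53) → 517.84 s.
Regular layers = 1182 × (2.68 + 9.53), so 14432.22 s.
Sum: 517.84 + 14432.22 = 14950.06 s → 4.15 hours.

4.15 hours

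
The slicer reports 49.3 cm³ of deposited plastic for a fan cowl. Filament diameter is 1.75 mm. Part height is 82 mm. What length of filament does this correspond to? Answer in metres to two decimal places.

Filament cross-section = π × (1.75/2)² = 2.4053 mm².
L = 49300 mm³ / 2.4053 mm² = 20496.4 mm, i.e. 20.50 m.

20.50 m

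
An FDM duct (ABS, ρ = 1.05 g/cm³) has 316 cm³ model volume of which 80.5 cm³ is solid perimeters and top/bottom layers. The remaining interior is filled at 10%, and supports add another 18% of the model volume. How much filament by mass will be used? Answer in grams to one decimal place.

169.0 g

Infill region: 316 − 80.5 → 235.5 cm³.
Deposited infill: 0.10 × 235.5 → 23.55 cm³.
Support = 0.18 × 316, so 56.88 cm³.
Deposited volume = 80.5 + 23.55 + 56.88 = 160.93 cm³.
Mass: 160.93 × 1.05 → 168.9765 g.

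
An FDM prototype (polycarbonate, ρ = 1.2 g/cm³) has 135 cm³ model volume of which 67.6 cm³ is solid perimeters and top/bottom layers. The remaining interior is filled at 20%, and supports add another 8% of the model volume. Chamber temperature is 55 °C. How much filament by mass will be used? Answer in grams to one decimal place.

110.3 g

Infill region: 135 − 67.6 → 67.4 cm³.
Infill deposited = 0.20 × 67.4 = 13.48 cm³.
Support = 0.08 × 135 = 10.8 cm³.
Total extruded = 67.6 + 13.48 + 10.8, so 91.88 cm³.
Mass = 91.88 × 1.2, so 110.256 g.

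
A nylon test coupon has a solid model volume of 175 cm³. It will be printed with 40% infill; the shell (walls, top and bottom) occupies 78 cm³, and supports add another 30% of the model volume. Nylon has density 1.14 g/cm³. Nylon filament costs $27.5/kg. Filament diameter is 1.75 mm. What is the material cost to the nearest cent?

Volume inside the shell = 175 − 78, so 97 cm³.
Infill volume = 0.40 × 97 = 38.8 cm³.
Support = 0.30 × 175 = 52.5 cm³.
Total printed volume = 78 + 38.8 + 52.5, so 169.3 cm³.
Mass = 169.3 × 1.14, so 193.002 g.
At $27.5/kg: 193.002/1000 × 27.5 = $5.31.

$5.31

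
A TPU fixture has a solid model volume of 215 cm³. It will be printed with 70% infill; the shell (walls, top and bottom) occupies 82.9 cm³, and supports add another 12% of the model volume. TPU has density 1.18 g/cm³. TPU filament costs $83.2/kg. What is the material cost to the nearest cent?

Volume inside the shell = 215 − 82.9, so 132.1 cm³.
Infill volume = 0.70 × 132.1, so 92.47 cm³.
Support = 0.12 × 215, so 25.8 cm³.
Deposited volume = 82.9 + 92.47 + 25.8 = 201.17 cm³.
Mass: 201.17 × 1.18 → 237.3806 g.
Cost = 237.3806 g / 1000 × $83.2/kg = $19.75.

$19.75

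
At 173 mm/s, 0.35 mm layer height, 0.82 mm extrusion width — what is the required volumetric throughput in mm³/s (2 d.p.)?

49.65

Bead cross-section = 0.35 × 0.82, so 0.287 mm².
Q = v·A = 173 × 0.287 = 49.65 mm³/s.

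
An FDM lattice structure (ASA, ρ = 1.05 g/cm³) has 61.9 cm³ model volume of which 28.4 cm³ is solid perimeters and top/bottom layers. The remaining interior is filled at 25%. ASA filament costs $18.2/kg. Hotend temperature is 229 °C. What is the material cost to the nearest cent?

$0.70

Interior volume = 61.9 − 28.4 = 33.5 cm³.
Infill deposited = 0.25 × 33.5, so 8.375 cm³.
Total extruded = 28.4 + 8.375, so 36.775 cm³.
Mass = 36.775 × 1.05 = 38.61375 g.
At $18.2/kg: 38.61375/1000 × 18.2 = $0.70.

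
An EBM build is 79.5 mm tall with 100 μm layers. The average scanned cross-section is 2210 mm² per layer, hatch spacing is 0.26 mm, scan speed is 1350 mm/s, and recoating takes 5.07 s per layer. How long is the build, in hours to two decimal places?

Layer count = ceil(79.5 / 0.1) = 795.
Hatch length per layer = 2210 / 0.26 = 8500 mm.
Scan time per layer = 8500 / 1350, so 6.2963 s.
Time per layer = 6.2963 + 5.07 = 11.3663 s.
Total: 795 × 11.3663 s = 9036.2085 s → 2.51 hours.

2.51 hours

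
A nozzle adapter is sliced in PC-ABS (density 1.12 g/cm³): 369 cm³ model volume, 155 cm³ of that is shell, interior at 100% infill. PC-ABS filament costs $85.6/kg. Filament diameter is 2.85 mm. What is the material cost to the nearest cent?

Volume inside the shell = 369 − 155, so 214 cm³.
Infill volume = 1.00 × 214, so 214 cm³.
Total extruded = 155 + 214 = 369 cm³.
Mass = 369 × 1.12, so 413.28 g.
Cost = 413.28 g / 1000 × $85.6/kg = $35.38.

$35.38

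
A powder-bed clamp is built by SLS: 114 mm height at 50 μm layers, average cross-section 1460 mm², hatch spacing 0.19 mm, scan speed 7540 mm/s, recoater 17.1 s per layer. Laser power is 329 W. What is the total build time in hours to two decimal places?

11.48 hours

Layer count = ceil(114 / 0.05) = 2280.
Scan path per layer = 1460 / 0.19, so 7684.2 mm.
Scan time per layer = 7684.2 / 7540 = 1.0191 s.
Time per layer = 1.0191 + 17.1 = 18.1191 s.
Build time = 2280 × 18.1191 = 41311.548 s = 11.48 hours.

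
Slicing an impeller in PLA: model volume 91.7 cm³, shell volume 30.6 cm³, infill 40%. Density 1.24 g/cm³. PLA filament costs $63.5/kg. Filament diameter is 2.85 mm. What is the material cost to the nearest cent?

Interior volume: 91.7 − 30.6 → 61.1 cm³.
Infill deposited = 0.40 × 61.1 = 24.44 cm³.
Deposited volume = 30.6 + 24.44 = 55.04 cm³.
Mass = 55.04 × 1.24, so 68.2496 g.
Cost = 68.2496 g / 1000 × $63.5/kg = $4.33.

$4.33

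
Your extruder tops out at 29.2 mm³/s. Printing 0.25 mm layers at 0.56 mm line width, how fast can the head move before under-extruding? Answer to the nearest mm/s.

209 mm/s

Extrusion cross-section = 0.25 × 0.56, so 0.14 mm².
Max speed = 29.2 / 0.14 = 208.57 ≈ 209 mm/s.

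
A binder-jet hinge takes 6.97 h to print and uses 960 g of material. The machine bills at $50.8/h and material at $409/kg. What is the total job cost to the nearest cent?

$746.72

Machine cost: 50.8 × 6.97 → $354.076.
Material cost = 409 × 960/1000, so $392.64.
Job cost: 354.076 + 392.64 = 746.716 ≈ $746.72.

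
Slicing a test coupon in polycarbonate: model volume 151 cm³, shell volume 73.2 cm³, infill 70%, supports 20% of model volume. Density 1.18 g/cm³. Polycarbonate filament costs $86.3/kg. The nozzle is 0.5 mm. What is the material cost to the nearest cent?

Interior volume = 151 − 73.2, so 77.8 cm³.
Deposited infill: 0.70 × 77.8 → 54.46 cm³.
Support: 0.20 × 151 → 30.2 cm³.
Total printed volume: 73.2 + 54.46 + 30.2 → 157.86 cm³.
Mass = 157.86 × 1.18 = 186.2748 g.
At $86.3/kg: 186.2748/1000 × 86.3 = $16.08.

$16.08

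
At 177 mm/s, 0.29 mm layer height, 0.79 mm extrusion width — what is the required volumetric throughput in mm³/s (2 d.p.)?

40.55

Extrusion cross-section = 0.29 × 0.79 = 0.2291 mm².
Volumetric flow = 177 × 0.2291 = 40.55 mm³/s.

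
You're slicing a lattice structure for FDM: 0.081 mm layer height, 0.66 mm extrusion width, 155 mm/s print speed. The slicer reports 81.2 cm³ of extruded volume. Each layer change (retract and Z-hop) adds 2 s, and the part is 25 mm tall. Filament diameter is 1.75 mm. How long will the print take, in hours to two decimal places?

Extrusion cross-section = 0.081 × 0.66 = 0.05346 mm².
Total extruded path = 81200/0.05346 = 1518892.6 mm.
Print-move time = 1518892.6 / 155 = 9799.3 s.
Layers = ⌈25/0.081⌉ = 309.
Non-print overhead: 309 × 2 → 618 s.
Altogether 9799.3 + 618 = 10417.3 s, i.e. 2.89 hours.

2.89 hours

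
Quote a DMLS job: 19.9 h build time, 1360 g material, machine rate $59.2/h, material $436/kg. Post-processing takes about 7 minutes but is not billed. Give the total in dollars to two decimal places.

Machine cost = 59.2 × 19.9 = $1178.08.
Feedstock cost = 436 × 1360/1000, so $592.96.
Total = 1178.08 + 592.96 = $1771.04.

$1771.04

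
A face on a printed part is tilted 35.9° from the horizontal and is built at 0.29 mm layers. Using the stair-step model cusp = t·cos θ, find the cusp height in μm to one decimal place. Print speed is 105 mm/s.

234.9 μm

h_c = t·cos θ = 0.29 × 0.8100 = 0.2349 mm (234.9 μm).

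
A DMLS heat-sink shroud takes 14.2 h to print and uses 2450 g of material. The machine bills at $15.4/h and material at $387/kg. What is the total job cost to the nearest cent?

$1166.83

Time charge: 15.4 × 14.2 → $218.68.
Material cost = 387 × 2450/1000, so $948.15.
Job cost: 218.68 + 948.15 = $1166.83.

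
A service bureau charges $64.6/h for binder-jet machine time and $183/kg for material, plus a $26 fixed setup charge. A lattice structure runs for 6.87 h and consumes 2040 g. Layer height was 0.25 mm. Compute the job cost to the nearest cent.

Time charge = 64.6 × 6.87, so $443.802.
Material charge = 183 × 2040/1000, so $373.32.
Adding setup: 443.802 + 373.32 + 26 → 843.122 ≈ $843.12.

$843.12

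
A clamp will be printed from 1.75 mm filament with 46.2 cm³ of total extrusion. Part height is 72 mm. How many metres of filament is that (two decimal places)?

19.21 m

Filament cross-section = π × (1.75/2)² = 2.4053 mm².
L = 46200 mm³ / 2.4053 mm² = 19207.58 mm, i.e. 19.21 m.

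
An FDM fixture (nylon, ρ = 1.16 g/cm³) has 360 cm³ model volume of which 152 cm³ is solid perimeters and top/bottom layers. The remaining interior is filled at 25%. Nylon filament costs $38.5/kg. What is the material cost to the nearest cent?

Infill region: 360 − 152 → 208 cm³.
Deposited infill = 0.25 × 208, so 52 cm³.
Deposited volume: 152 + 52 → 204 cm³.
Mass = 204 × 1.16, so 236.64 g.
At $38.5/kg: 236.64/1000 × 38.5 = $9.11.

$9.11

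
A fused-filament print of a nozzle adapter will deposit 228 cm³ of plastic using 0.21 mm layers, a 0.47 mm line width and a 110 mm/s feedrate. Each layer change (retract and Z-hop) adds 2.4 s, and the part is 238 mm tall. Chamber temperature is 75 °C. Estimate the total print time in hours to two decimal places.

6.59 hours

Line area = 0.21 × 0.47 = 0.0987 mm².
Toolpath length = 228 cm³ / 0.0987 mm² = 228000 / 0.0987 = 2310030.4 mm.
Extrusion time = 2310030.4 / 110, so 21000.3 s.
Layer count = ceil(238 / 0.21) = 1134.
Z-hop total: 1134 × 2.4 → 2721.6 s.
Total = 21000.3 + 2721.6 = 23721.9 s = 6.59 hours.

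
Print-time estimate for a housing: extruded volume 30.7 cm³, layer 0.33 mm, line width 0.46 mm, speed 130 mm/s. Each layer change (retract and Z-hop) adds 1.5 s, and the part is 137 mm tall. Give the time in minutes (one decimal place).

36.3 minutes

Extrusion cross-section = 0.33 × 0.46 = 0.1518 mm².
Total extruded path = 30700/0.1518 = 202239.8 mm.
Extrusion time = 202239.8 / 130 = 1555.7 s.
Number of layers: 137 / 0.33 → 416 (rounded up).
Z-hop total: 416 × 1.5 → 624 s.
Altogether 1555.7 + 624 = 2179.7 s, i.e. 36.3 minutes.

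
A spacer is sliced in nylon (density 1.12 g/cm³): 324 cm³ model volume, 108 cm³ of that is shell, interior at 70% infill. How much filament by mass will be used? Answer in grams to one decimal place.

290.3 g

Infill region = 324 − 108, so 216 cm³.
Infill deposited = 0.70 × 216, so 151.2 cm³.
Deposited volume = 108 + 151.2, so 259.2 cm³.
Mass = 259.2 × 1.12, so 290.304 g.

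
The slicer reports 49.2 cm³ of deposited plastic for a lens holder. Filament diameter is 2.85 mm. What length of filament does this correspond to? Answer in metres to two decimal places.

7.71 m

Cross-section of 2.85 mm filament: π·(2.85/2)² = 6.3794 mm².
Length = 49.2 cm³ / 6.3794 mm² = 49200 / 6.3794 = 7712.32 mm = 7.71 m.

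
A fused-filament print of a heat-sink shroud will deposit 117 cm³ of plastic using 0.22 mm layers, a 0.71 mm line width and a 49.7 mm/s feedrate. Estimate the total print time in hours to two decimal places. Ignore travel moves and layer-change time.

4.19 hours

Extrusion cross-section = 0.22 × 0.71 = 0.1562 mm².
Total extruded path = 117000/0.1562 = 749039.7 mm.
Time extruding = 749039.7 / 49.7 = 15071.2 s.
In the requested units: 15071.2 s = 4.19 hours.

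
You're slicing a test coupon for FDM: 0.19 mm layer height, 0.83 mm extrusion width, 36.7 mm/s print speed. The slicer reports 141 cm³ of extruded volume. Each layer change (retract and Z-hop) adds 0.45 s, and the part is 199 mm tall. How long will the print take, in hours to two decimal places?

6.90 hours

Extrusion cross-section: 0.19 × 0.83 → 0.1577 mm².
Path length: 141000 mm³ / 0.1577 mm² → 894102.7 mm.
Extrusion time: 894102.7 / 36.7 → 24362.5 s.
Layers = ⌈199/0.19⌉ = 1048.
Non-print overhead = 1048 × 0.45, so 471.6 s.
Altogether 24362.5 + 471.6 = 24834.1 s, i.e. 6.90 hours.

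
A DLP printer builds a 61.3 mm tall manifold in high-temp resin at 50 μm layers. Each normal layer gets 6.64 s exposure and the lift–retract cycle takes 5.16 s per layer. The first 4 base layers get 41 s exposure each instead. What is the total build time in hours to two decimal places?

4.06 hours

Number of layers: 61.3 / 0.05 → 1226 (rounded up).
Bottom layers = 4 × (41 + 5.16) = 184.64 s.
Normal layers: 1222 × (6.64 + 5.16) → 14419.6 s.
Total = 184.64 + 14419.6 = 14604.24 s = 4.06 hours.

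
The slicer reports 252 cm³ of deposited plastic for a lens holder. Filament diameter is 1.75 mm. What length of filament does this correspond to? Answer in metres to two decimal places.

104.77 m

Filament cross-section = π × (1.75/2)² = 2.4053 mm².
Length = 252 cm³ / 2.4053 mm² = 252000 / 2.4053 = 104768.64 mm = 104.77 m.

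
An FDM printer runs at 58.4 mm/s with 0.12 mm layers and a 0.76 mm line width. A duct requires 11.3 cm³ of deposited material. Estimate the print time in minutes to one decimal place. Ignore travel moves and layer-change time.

35.4 minutes

Line area = 0.12 × 0.76 = 0.0912 mm².
Path length: 11300 mm³ / 0.0912 mm² → 123903.5 mm.
Time extruding = 123903.5 / 58.4, so 2121.6 s.
In the requested units: 2121.6 s = 35.4 minutes.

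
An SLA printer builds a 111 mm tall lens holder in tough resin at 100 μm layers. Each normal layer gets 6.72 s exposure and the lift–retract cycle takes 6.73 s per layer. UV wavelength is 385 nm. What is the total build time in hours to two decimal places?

4.15 hours

Layer count = ceil(111 / 0.1) = 1110.
Each layer takes: 6.72 + 6.73 → 13.45 s.
Build time: 1110 × 13.45 s = 14929.5 s, i.e. 4.15 hours.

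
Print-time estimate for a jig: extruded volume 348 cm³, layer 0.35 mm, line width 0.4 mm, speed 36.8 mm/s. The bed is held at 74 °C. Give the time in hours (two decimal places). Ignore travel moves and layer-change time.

Extrusion cross-section = 0.35 × 0.4, so 0.14 mm².
Total extruded path = 348000/0.14 = 2485714.3 mm.
Time extruding = 2485714.3 / 36.8 = 67546.6 s.
In the requested units: 67546.6 s = 18.76 hours.

18.76 hours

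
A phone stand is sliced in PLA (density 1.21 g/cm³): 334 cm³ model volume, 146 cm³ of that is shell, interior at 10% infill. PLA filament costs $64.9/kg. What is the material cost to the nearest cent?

Volume inside the shell = 334 − 146, so 188 cm³.
Infill deposited: 0.10 × 188 → 18.8 cm³.
Total printed volume = 146 + 18.8, so 164.8 cm³.
Mass = 164.8 × 1.21, so 199.408 g.
Cost = 199.408 g / 1000 × $64.9/kg = $12.94.

$12.94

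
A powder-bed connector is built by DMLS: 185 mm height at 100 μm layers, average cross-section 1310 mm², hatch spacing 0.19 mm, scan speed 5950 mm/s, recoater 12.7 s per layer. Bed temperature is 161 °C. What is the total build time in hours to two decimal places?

7.12 hours

Layer count = ceil(185 / 0.1) = 1850.
Hatch length per layer = 1310 / 0.19, so 6894.7 mm.
Per-layer scan time = 6894.7 / 5950, so 1.1588 s.
Per-layer time = 1.1588 + 12.7 = 13.8588 s.
Total: 1850 × 13.8588 s = 25638.78 s → 7.12 hours.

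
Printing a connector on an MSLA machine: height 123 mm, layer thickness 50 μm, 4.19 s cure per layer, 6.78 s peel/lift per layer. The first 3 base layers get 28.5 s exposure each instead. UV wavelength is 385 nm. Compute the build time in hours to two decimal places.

Layer count = ceil(123 / 0.05) = 2460.
Burn-in layers = 3 × (28.5 + 6.78) = 105.84 s.
Regular layers = 2457 × (4.19 + 6.78), so 26953.29 s.
Total = 105.84 + 26953.29 = 27059.13 s = 7.52 hours.

7.52 hours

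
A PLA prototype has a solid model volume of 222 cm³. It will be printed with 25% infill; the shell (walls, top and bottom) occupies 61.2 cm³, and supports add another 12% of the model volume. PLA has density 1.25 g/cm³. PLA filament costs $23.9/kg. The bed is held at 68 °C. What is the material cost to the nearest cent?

Infill region: 222 − 61.2 → 160.8 cm³.
Deposited infill = 0.25 × 160.8 = 40.2 cm³.
Support = 0.12 × 222 = 26.64 cm³.
Deposited volume: 61.2 + 40.2 + 26.64 → 128.04 cm³.
Mass = 128.04 × 1.25, so 160.05 g.
At $23.9/kg: 160.05/1000 × 23.9 = $3.83.

$3.83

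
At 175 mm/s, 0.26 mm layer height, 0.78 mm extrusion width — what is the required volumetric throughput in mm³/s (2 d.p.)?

Bead cross-section = 0.26 × 0.78 = 0.2028 mm².
Volumetric flow = 175 × 0.2028 = 35.49 mm³/s.

35.49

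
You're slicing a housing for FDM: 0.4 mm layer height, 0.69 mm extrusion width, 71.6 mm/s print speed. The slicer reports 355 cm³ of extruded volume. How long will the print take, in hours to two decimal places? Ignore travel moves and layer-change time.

Extrusion cross-section = 0.4 × 0.69 = 0.276 mm².
Path length: 355000 mm³ / 0.276 mm² → 1286231.9 mm.
Time extruding: 1286231.9 / 71.6 → 17964.1 s.
That's 17964.1 s → 4.99 hours.

4.99 hours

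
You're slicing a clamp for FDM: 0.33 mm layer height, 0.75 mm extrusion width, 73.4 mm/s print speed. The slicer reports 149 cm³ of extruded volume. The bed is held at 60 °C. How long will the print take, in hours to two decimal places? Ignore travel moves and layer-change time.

Line area = 0.33 × 0.75, so 0.2475 mm².
Path length: 149000 mm³ / 0.2475 mm² → 602020.2 mm.
Extrusion time: 602020.2 / 73.4 → 8201.9 s.
In the requested units: 8201.9 s = 2.28 hours.

2.28 hours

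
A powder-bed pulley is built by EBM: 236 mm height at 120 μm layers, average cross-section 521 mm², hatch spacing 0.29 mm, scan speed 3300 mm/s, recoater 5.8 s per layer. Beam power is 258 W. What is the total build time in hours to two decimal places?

Number of layers: 236 / 0.12 → 1967 (rounded up).
Hatch length per layer = 521 / 0.29, so 1796.6 mm.
Per-layer scan time = 1796.6 / 3300 = 0.5444 s.
Per-layer time = 0.5444 + 5.8, so 6.3444 s.
Build time = 1967 × 6.3444 = 12479.4348 s = 3.47 hours.

3.47 hours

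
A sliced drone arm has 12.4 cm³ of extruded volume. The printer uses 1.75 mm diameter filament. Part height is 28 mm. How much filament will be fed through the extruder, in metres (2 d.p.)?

A = π r² = π × 0.875² = 2.4053 mm².
Length = 12.4 cm³ / 2.4053 mm² = 12400 / 2.4053 = 5155.28 mm = 5.16 m.

5.16 m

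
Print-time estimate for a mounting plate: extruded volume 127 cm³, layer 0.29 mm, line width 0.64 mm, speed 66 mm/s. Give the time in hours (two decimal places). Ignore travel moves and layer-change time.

2.88 hours

Bead cross-section: 0.29 × 0.64 → 0.1856 mm².
Total extruded path = 127000/0.1856 = 684267.2 mm.
Time extruding = 684267.2 / 66, so 10367.7 s.
That's 10367.7 s → 2.88 hours.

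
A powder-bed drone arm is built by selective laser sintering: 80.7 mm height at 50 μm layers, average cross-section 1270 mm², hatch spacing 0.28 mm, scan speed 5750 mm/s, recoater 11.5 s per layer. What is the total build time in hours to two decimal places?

Layers = ⌈80.7/0.05⌉ = 1614.
Per-layer scan distance = 1270 / 0.28 = 4535.7 mm.
Scan time per layer = 4535.7 / 5750, so 0.7888 s.
Time per layer = 0.7888 + 11.5 = 12.2888 s.
Build time = 1614 × 12.2888 = 19834.1232 s = 5.51 hours.

5.51 hours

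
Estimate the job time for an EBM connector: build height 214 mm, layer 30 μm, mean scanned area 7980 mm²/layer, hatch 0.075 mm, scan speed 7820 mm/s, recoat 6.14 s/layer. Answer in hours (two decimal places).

39.13 hours

Layers = ⌈214/0.03⌉ = 7134.
Per-layer scan distance = 7980 / 0.075, so 106400 mm.
Beam time per layer = 106400 / 7820 = 13.6061 s.
Per-layer time = 13.6061 + 6.14, so 19.7461 s.
Total: 7134 × 19.7461 s = 140868.6774 s → 39.13 hours.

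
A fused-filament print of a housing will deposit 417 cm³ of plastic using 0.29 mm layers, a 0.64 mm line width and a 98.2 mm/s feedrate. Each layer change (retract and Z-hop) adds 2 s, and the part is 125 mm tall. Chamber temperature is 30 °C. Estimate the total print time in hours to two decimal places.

Bead cross-section = 0.29 × 0.64, so 0.1856 mm².
Toolpath length = 417 cm³ / 0.1856 mm² = 417000 / 0.1856 = 2246767.2 mm.
Extrusion time: 2246767.2 / 98.2 → 22879.5 s.
Layer count = ceil(125 / 0.29) = 432.
Z-hop total: 432 × 2 → 864 s.
Altogether 22879.5 + 864 = 23743.5 s, i.e. 6.60 hours.

6.60 hours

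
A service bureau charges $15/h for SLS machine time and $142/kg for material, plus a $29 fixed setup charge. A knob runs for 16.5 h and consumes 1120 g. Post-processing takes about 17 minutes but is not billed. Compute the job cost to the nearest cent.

Machine cost = 15 × 16.5 = $247.50.
Material charge = 142 × 1120/1000 = $159.04.
Adding setup: 247.50 + 159.04 + 29 → $435.54.

$435.54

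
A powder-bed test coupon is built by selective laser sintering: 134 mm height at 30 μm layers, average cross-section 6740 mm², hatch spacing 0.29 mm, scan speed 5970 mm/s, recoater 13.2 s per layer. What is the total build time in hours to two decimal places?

Layer count = ceil(134 / 0.03) = 4467.
Scan path per layer = 6740 / 0.29, so 23241.4 mm.
Scan time per layer = 23241.4 / 5970, so 3.893 s.
Layer cycle = 3.893 + 13.2 = 17.093 s.
Build time = 4467 × 17.093 = 76354.431 s = 21.21 hours.

21.21 hours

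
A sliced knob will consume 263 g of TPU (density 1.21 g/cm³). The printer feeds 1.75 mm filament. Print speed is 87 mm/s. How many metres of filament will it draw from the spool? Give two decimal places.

90.37 m

Volume = 263 g / 1.21 g·cm⁻³ = 217.3554 cm³ = 217355.4 mm³.
Filament cross-section = π × (1.75/2)² = 2.4053 mm².
L = V/A = 217355.4/2.4053 = 90365.19 mm → 90.37 m.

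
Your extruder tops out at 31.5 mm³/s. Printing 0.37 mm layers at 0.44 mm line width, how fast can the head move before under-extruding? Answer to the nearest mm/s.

193 mm/s

A: 0.37 × 0.44 → 0.1628 mm².
v_max = Q/A = 31.5/0.1628 = 193.49 mm/s → 193 mm/s.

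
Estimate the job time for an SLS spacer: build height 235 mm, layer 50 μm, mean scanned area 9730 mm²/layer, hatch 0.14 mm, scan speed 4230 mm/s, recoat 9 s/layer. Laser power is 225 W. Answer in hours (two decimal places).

33.20 hours

Number of layers: 235 / 0.05 → 4700 (rounded up).
Scan path per layer: 9730 / 0.14 → 69500 mm.
Scan time per layer = 69500 / 4230 = 16.4303 s.
Layer cycle: 16.4303 + 9 → 25.4303 s.
Build time = 4700 × 25.4303 = 119522.41 s = 33.20 hours.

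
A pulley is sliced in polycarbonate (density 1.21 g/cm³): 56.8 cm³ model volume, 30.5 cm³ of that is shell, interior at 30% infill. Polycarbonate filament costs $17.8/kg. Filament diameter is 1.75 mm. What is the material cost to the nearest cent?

$0.83

Interior volume: 56.8 − 30.5 → 26.3 cm³.
Infill deposited: 0.30 × 26.3 → 7.89 cm³.
Total extruded: 30.5 + 7.89 → 38.39 cm³.
Mass = 38.39 × 1.21 = 46.4519 g.
Cost = 46.4519 g / 1000 × $17.8/kg = $0.83.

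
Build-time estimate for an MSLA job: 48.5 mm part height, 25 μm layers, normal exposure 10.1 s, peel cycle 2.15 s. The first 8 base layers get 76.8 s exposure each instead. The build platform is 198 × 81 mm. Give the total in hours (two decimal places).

6.75 hours

Layer count = ceil(48.5 / 0.025) = 1940.
Bottom layers: 8 × (76.8 + 2.15) → 631.6 s.
Remaining layers = 1932 × (10.1 + 2.15), so 23667 s.
Total = 631.6 + 23667 = 24298.6 s = 6.75 hours.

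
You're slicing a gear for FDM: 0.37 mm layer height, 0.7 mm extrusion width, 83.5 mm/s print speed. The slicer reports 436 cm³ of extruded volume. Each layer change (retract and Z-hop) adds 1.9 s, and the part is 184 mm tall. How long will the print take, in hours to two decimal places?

5.86 hours

Line area = 0.37 × 0.7 = 0.259 mm².
Total extruded path = 436000/0.259 = 1683397.7 mm.
Time extruding: 1683397.7 / 83.5 → 20160.5 s.
Number of layers: 184 / 0.37 → 498 (rounded up).
Z-hop total: 498 × 1.9 → 946.2 s.
Altogether 20160.5 + 946.2 = 21106.7 s, i.e. 5.86 hours.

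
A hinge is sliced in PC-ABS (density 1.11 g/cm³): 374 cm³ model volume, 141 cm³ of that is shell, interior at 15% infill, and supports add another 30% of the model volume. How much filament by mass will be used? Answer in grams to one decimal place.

319.8 g

Interior volume = 374 − 141 = 233 cm³.
Infill deposited: 0.15 × 233 → 34.95 cm³.
Support = 0.30 × 374, so 112.2 cm³.
Deposited volume: 141 + 34.95 + 112.2 → 288.15 cm³.
Mass = 288.15 × 1.11 = 319.8465 g.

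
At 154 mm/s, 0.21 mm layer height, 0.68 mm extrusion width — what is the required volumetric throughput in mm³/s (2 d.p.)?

Bead cross-section = 0.21 × 0.68 = 0.1428 mm².
Q = v·A = 154 × 0.1428 = 21.99 mm³/s.

21.99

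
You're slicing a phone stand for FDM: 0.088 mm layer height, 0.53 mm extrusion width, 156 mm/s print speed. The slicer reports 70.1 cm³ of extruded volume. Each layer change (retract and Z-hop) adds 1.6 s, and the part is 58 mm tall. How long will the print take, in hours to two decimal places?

2.97 hours

Bead cross-section = 0.088 × 0.53 = 0.04664 mm².
Path length: 70100 mm³ / 0.04664 mm² → 1503001.7 mm.
Time extruding = 1503001.7 / 156, so 9634.6 s.
Number of layers: 58 / 0.088 → 660 (rounded up).
Layer-change overhead = 660 × 1.6 = 1056 s.
Altogether 9634.6 + 1056 = 10690.6 s, i.e. 2.97 hours.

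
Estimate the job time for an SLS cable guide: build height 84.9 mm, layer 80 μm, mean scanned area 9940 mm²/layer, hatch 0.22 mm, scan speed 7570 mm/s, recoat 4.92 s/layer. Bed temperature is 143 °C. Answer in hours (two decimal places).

Layers = ⌈84.9/0.08⌉ = 1062.
Per-layer scan distance = 9940 / 0.22, so 45181.8 mm.
Per-layer scan time = 45181.8 / 7570, so 5.9685 s.
Layer cycle = 5.9685 + 4.92, so 10.8885 s.
1062 layers × 10.8885 s/layer = 11563.587 s, i.e. 3.21 hours.

3.21 hours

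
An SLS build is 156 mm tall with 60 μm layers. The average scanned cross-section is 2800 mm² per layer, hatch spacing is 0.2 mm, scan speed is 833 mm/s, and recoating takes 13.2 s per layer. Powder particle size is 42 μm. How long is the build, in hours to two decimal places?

21.67 hours

Number of layers: 156 / 0.06 → 2600 (rounded up).
Scan path per layer: 2800 / 0.2 → 14000 mm.
Laser time per layer = 14000 / 833 = 16.8067 s.
Per-layer time: 16.8067 + 13.2 → 30.0067 s.
Total: 2600 × 30.0067 s = 78017.42 s → 21.67 hours.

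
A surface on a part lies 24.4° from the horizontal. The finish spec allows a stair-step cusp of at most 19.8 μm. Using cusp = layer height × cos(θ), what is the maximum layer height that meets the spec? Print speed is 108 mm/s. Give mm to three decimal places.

0.022 mm

cos(24.4°) = 0.9107; t_max = 0.0198/0.9107 = 0.022 mm.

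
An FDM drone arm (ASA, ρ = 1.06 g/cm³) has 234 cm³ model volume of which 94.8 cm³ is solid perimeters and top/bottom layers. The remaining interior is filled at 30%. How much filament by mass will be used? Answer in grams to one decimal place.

Interior volume = 234 − 94.8 = 139.2 cm³.
Infill deposited: 0.30 × 139.2 → 41.76 cm³.
Total printed volume = 94.8 + 41.76, so 136.56 cm³.
Mass: 136.56 × 1.06 → 144.7536 g.

144.8 g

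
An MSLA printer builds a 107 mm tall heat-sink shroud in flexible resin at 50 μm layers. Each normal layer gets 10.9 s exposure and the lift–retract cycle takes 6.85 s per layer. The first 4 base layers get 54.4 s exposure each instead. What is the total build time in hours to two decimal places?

Layers = ⌈107/0.05⌉ = 2140.
Burn-in layers = 4 × (54.4 + 6.85) = 245 s.
Remaining layers = 2136 × (10.9 + 6.85), so 37914 s.
Total = 245 + 37914 = 38159 s = 10.60 hours.

10.60 hours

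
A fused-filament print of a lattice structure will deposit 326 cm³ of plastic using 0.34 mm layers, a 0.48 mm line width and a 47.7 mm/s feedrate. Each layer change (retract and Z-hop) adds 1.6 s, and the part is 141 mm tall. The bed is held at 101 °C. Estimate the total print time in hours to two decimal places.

Line area = 0.34 × 0.48 = 0.1632 mm².
Toolpath length = 326 cm³ / 0.1632 mm² = 326000 / 0.1632 = 1997549 mm.
Extrusion time = 1997549 / 47.7, so 41877.3 s.
Layers = ⌈141/0.34⌉ = 415.
Layer-change overhead: 415 × 1.6 → 664 s.
Total = 41877.3 + 664 = 42541.3 s = 11.82 hours.

11.82 hours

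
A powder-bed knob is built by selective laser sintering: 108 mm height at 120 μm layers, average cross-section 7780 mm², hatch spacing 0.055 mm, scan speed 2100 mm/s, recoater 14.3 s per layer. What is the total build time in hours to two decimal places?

Layer count = ceil(108 / 0.12) = 900.
Scan path per layer = 7780 / 0.055 = 141454.5 mm.
Laser time per layer = 141454.5 / 2100 = 67.3593 s.
Per-layer time: 67.3593 + 14.3 → 81.6593 s.
Build time = 900 × 81.6593 = 73493.37 s = 20.41 hours.

20.41 hours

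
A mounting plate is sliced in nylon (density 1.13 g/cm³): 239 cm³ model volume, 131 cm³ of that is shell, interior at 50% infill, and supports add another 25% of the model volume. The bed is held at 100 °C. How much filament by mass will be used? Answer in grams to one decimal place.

276.6 g

Interior volume: 239 − 131 → 108 cm³.
Infill deposited = 0.50 × 108 = 54 cm³.
Support = 0.25 × 239 = 59.75 cm³.
Total printed volume = 131 + 54 + 59.75 = 244.75 cm³.
Mass = 244.75 × 1.13 = 276.5675 g.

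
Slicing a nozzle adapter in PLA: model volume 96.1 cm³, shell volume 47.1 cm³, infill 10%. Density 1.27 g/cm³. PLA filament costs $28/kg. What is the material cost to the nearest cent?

$1.85

Infill region = 96.1 − 47.1, so 49 cm³.
Deposited infill = 0.10 × 49, so 4.9 cm³.
Deposited volume = 47.1 + 4.9 = 52 cm³.
Mass = 52 × 1.27, so 66.04 g.
At $28/kg: 66.04/1000 × 28 = $1.85.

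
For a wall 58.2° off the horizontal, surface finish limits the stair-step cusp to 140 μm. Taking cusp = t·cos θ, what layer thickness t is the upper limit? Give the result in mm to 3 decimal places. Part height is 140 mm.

t = h_c / cos θ = 0.14 / 0.5270 = 0.266 mm.

0.266 mm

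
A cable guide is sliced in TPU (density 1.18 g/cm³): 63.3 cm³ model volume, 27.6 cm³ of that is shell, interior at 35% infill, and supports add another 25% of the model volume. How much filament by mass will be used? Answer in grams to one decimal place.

66.0 g

Infill region: 63.3 − 27.6 → 35.7 cm³.
Infill deposited = 0.35 × 35.7, so 12.495 cm³.
Support = 0.25 × 63.3, so 15.825 cm³.
Deposited volume: 27.6 + 12.495 + 15.825 → 55.92 cm³.
Mass: 55.92 × 1.18 → 65.9856 g.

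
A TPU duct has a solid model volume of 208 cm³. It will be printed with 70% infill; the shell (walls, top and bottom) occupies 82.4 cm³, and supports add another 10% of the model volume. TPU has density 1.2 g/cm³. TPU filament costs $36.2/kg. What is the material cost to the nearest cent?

$8.30

Interior volume = 208 − 82.4, so 125.6 cm³.
Deposited infill: 0.70 × 125.6 → 87.92 cm³.
Support = 0.10 × 208 = 20.8 cm³.
Deposited volume = 82.4 + 87.92 + 20.8 = 191.12 cm³.
Mass = 191.12 × 1.2, so 229.344 g.
At $36.2/kg: 229.344/1000 × 36.2 = $8.30.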